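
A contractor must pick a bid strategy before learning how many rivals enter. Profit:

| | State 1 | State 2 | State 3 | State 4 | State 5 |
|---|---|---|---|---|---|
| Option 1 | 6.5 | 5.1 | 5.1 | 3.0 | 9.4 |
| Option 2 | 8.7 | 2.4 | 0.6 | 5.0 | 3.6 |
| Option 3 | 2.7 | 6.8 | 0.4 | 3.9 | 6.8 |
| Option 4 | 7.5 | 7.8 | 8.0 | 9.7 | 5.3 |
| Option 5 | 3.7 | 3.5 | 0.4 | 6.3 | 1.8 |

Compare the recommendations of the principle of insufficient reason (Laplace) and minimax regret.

Row averages: Option 1=5.82, Option 2=4.06, Option 3=4.12, Option 4=7.66, Option 5=3.14
Highest average = 7.66 → Option 4.
Column bests: State 1=8.7, State 2=7.8, State 3=8.0, State 4=9.7, State 5=9.4.
Option 1 regrets: 2.2, 2.7, 2.9, 6.7, 0.0 → max 6.7
Option 2 regrets: 0.0, 5.4, 7.4, 4.7, 5.8 → max 7.4
Option 3 regrets: 6.0, 1.0, 7.6, 5.8, 2.6 → max 7.6
Option 4 regrets: 1.2, 0.0, 0.0, 0.0, 4.1 → max 4.1
Option 5 regrets: 5.0, 4.3, 7.6, 3.4, 7.6 → max 7.6
Smallest max regret = 4.1 → Option 4.

laplace → Option 4; minimax regret → Option 4 (agree)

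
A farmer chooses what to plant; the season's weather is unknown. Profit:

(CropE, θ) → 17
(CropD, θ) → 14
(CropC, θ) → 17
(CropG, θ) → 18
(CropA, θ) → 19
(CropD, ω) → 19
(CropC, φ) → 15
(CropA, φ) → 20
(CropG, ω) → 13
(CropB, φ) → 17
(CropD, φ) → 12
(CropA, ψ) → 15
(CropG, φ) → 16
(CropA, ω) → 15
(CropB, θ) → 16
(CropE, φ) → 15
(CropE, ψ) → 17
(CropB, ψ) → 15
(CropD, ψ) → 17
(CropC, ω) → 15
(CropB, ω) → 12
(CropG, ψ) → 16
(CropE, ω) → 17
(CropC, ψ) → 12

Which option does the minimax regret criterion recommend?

Column bests: θ=19, φ=20, ψ=17, ω=19.
CropB regrets: 3, 3, 2, 7 → max 7
CropE regrets: 2, 5, 0, 2 → max 5
CropC regrets: 2, 5, 5, 4 → max 5
CropG regrets: 1, 4, 1, 6 → max 6
CropA regrets: 0, 0, 2, 4 → max 4
CropD regrets: 5, 8, 0, 0 → max 8
Smallest max regret = 4 → CropA.

CropA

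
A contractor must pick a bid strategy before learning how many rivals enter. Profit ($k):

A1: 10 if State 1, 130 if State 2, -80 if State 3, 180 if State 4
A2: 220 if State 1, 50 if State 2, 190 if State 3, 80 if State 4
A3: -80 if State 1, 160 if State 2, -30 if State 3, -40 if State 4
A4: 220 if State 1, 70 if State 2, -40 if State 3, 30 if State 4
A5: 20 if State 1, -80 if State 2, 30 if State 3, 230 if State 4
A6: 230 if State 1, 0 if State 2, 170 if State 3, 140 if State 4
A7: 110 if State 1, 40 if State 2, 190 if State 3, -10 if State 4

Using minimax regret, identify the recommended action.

Column bests: State 1=230, State 2=160, State 3=190, State 4=230.
A1 regrets: 220, 30, 270, 50 → max 270
A2 regrets: 10, 110, 0, 150 → max 150
A3 regrets: 310, 0, 220, 270 → max 310
A4 regrets: 10, 90, 230, 200 → max 230
A5 regrets: 210, 240, 160, 0 → max 240
A6 regrets: 0, 160, 20, 90 → max 160
A7 regrets: 120, 120, 0, 240 → max 240
Smallest max regret = 150 → A2.

A2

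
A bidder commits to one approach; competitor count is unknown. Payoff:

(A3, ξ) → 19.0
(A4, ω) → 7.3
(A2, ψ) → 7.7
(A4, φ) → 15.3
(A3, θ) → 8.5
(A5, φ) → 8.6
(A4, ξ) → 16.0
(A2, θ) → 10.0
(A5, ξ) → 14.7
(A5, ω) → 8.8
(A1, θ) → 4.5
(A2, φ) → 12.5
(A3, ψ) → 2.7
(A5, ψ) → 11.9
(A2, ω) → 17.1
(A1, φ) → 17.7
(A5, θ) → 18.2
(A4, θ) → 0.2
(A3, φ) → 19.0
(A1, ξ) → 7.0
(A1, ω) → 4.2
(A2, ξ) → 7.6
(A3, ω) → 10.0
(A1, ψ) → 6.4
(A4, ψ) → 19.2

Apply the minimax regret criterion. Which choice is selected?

A5

Column bests: θ=18.2, φ=19.0, ψ=19.2, ω=17.1, ξ=19.0.
A1 regrets: 13.7, 1.3, 12.8, 12.9, 12.0 → max 13.7
A2 regrets: 8.2, 6.5, 11.5, 0.0, 11.4 → max 11.5
A3 regrets: 9.7, 0.0, 16.5, 7.1, 0.0 → max 16.5
A4 regrets: 18.0, 3.7, 0.0, 9.8, 3.0 → max 18.0
A5 regrets: 0.0, 10.4, 7.3, 8.3, 4.3 → max 10.4
Smallest max regret = 10.4 → A5.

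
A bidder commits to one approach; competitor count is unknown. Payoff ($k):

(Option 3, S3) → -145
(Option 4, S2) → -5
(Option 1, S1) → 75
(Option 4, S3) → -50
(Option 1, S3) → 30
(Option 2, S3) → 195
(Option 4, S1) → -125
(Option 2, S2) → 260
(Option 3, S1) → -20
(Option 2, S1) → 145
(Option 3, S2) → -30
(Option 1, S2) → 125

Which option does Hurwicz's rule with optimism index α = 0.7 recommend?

Option 2

Option 1: 0.7·125 + 0.3·30 = 96.5
Option 2: 0.7·260 + 0.3·145 = 225.5
Option 3: 0.7·(-20) + 0.3·(-145) = -57.5
Option 4: 0.7·(-5) + 0.3·(-125) = -41
Highest Hurwicz score = 225.5 → Option 2.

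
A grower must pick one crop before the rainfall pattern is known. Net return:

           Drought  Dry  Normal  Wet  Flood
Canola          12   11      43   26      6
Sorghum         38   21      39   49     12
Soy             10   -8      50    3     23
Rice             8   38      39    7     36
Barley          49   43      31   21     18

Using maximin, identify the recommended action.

Row minima: Canola=6, Sorghum=12, Soy=-8, Rice=7, Barley=18
Best worst-case = 18 → Barley.

Barley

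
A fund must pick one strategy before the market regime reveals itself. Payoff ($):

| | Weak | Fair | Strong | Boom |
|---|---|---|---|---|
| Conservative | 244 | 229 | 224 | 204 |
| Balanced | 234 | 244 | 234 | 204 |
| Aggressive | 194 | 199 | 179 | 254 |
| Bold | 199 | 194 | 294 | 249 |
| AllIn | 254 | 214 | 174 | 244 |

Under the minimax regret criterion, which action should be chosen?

Column bests: Weak=254, Fair=244, Strong=294, Boom=254.
Conservative regrets: 10, 15, 70, 50 → max 70
Balanced regrets: 20, 0, 60, 50 → max 60
Aggressive regrets: 60, 45, 115, 0 → max 115
Bold regrets: 55, 50, 0, 5 → max 55
AllIn regrets: 0, 30, 120, 10 → max 120
Smallest max regret = 55 → Bold.

Bold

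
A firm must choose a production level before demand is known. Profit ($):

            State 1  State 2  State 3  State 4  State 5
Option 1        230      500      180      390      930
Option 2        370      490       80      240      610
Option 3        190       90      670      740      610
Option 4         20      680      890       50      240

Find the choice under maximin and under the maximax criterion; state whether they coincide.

Row minima: Option 1=180, Option 2=80, Option 3=90, Option 4=20
Best worst-case = 180 → Option 1.
Row maxima: Option 1=930, Option 2=610, Option 3=740, Option 4=890
Best best-case = 930 → Option 1.

maximin → Option 1; maximax → Option 1 (agree)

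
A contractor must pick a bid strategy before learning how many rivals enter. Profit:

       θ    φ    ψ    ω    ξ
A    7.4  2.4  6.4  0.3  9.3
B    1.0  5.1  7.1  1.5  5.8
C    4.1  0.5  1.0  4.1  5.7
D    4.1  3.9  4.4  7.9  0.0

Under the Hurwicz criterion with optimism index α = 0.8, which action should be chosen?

A

A: 0.8·9.3 + 0.2·0.3 = 7.5
B: 0.8·7.1 + 0.2·1.0 = 5.88
C: 0.8·5.7 + 0.2·0.5 = 4.66
D: 0.8·7.9 + 0.2·0.0 = 6.32
Highest Hurwicz score = 7.5 → A.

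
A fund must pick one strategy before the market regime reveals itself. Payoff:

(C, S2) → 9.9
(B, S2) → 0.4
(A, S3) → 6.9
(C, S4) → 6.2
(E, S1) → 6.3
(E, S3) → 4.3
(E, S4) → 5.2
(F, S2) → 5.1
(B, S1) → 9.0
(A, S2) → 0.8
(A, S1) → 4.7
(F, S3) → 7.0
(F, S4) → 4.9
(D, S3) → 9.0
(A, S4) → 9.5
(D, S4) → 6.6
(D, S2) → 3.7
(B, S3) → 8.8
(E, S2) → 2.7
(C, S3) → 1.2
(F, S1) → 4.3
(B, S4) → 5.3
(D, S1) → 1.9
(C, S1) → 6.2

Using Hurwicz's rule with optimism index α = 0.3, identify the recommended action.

F

A: 0.3·9.5 + 0.7·0.8 = 3.41
B: 0.3·9.0 + 0.7·0.4 = 2.98
C: 0.3·9.9 + 0.7·1.2 = 3.81
D: 0.3·9.0 + 0.7·1.9 = 4.03
E: 0.3·6.3 + 0.7·2.7 = 3.78
F: 0.3·7.0 + 0.7·4.3 = 5.11
Highest Hurwicz score = 5.11 → F.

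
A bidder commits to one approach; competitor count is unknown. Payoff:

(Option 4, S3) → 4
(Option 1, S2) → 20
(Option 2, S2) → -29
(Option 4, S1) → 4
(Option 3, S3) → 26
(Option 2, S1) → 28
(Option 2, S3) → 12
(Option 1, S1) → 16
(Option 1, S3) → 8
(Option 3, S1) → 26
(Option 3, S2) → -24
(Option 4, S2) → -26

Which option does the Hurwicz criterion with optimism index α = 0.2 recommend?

Option 1: 0.2·20 + 0.8·8 = 10.4
Option 2: 0.2·28 + 0.8·(-29) = -17.6
Option 3: 0.2·26 + 0.8·(-24) = -14
Option 4: 0.2·4 + 0.8·(-26) = -20
Highest Hurwicz score = 10.4 → Option 1.

Option 1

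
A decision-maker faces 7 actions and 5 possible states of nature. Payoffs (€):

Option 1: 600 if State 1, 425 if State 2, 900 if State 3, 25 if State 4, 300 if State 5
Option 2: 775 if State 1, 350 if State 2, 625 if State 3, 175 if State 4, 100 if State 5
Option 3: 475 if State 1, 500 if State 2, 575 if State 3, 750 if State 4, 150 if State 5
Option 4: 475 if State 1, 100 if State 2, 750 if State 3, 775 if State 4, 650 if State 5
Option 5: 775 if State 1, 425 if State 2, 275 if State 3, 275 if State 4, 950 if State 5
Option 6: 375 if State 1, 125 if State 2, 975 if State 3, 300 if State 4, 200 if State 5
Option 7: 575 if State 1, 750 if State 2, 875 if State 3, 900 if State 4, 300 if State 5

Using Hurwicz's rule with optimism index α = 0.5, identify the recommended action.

Option 5

Option 1: 0.5·900 + 0.5·25 = 462.5
Option 2: 0.5·775 + 0.5·100 = 437.5
Option 3: 0.5·750 + 0.5·150 = 450
Option 4: 0.5·775 + 0.5·100 = 437.5
Option 5: 0.5·950 + 0.5·275 = 612.5
Option 6: 0.5·975 + 0.5·125 = 550
Option 7: 0.5·900 + 0.5·300 = 600
Highest Hurwicz score = 612.5 → Option 5.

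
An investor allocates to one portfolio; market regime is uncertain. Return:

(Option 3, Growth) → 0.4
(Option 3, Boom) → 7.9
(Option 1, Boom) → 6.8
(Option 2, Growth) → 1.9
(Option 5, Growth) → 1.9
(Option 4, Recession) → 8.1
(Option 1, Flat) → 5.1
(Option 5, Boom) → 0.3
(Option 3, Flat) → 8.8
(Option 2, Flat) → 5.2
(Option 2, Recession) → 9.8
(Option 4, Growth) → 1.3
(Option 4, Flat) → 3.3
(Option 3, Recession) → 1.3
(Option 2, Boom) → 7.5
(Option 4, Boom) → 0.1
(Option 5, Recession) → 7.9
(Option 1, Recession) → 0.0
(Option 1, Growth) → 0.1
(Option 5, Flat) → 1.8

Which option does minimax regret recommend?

Column bests: Recession=9.8, Flat=8.8, Growth=1.9, Boom=7.9.
Option 1 regrets: 9.8, 3.7, 1.8, 1.1 → max 9.8
Option 2 regrets: 0.0, 3.6, 0.0, 0.4 → max 3.6
Option 3 regrets: 8.5, 0.0, 1.5, 0.0 → max 8.5
Option 4 regrets: 1.7, 5.5, 0.6, 7.8 → max 7.8
Option 5 regrets: 1.9, 7.0, 0.0, 7.6 → max 7.6
Smallest max regret = 3.6 → Option 2.

Option 2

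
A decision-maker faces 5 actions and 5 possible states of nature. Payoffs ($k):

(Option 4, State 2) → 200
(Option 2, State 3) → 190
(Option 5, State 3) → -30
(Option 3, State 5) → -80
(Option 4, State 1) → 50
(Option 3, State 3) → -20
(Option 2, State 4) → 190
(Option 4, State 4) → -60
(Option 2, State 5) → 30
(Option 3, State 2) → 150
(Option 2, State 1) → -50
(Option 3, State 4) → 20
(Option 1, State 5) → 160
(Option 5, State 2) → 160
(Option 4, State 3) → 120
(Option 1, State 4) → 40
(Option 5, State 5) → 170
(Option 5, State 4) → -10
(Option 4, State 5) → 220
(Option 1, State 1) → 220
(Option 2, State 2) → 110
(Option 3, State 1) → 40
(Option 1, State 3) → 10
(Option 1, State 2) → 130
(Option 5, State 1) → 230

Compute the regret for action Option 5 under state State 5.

Best payoff under State 5 is 220.
Regret = 220 − 170 = 50.

50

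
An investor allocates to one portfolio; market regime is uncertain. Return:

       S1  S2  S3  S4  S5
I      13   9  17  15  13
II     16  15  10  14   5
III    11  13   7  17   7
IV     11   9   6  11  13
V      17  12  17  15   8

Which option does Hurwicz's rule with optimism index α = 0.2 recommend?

I

I: 0.2·17 + 0.8·9 = 10.6
II: 0.2·16 + 0.8·5 = 7.2
III: 0.2·17 + 0.8·7 = 9
IV: 0.2·13 + 0.8·6 = 7.4
V: 0.2·17 + 0.8·8 = 9.8
Highest Hurwicz score = 10.6 → I.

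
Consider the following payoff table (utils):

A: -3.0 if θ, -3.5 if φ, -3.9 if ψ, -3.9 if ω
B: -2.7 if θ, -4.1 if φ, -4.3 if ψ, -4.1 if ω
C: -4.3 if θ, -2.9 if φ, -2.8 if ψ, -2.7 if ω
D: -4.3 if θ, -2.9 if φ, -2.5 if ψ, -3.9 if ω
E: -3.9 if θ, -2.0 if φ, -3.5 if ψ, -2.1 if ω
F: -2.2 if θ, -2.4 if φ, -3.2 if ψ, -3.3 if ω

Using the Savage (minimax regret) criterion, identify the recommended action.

Column bests: θ=-2.2, φ=-2.0, ψ=-2.5, ω=-2.1.
A regrets: 0.8, 1.5, 1.4, 1.8 → max 1.8
B regrets: 0.5, 2.1, 1.8, 2.0 → max 2.1
C regrets: 2.1, 0.9, 0.3, 0.6 → max 2.1
D regrets: 2.1, 0.9, 0.0, 1.8 → max 2.1
E regrets: 1.7, 0.0, 1.0, 0.0 → max 1.7
F regrets: 0.0, 0.4, 0.7, 1.2 → max 1.2
Smallest max regret = 1.2 → F.

F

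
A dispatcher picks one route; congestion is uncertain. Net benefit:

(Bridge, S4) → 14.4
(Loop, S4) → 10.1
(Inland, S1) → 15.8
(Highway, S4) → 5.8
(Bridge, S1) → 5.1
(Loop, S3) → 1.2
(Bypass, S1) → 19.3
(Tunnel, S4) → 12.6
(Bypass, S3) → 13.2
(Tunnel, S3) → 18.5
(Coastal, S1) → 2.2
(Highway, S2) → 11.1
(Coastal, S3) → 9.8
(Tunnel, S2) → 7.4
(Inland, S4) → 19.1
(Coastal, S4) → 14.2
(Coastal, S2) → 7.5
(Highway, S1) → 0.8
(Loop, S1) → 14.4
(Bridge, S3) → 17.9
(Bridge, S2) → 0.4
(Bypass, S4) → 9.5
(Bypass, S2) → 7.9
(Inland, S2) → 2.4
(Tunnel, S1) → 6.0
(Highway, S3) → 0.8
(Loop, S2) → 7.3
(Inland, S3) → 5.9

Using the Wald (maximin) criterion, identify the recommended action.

Row minima: Bridge=0.4, Inland=2.4, Bypass=7.9, Tunnel=6.0, Loop=1.2, Highway=0.8, Coastal=2.2
Best worst-case = 7.9 → Bypass.

Bypass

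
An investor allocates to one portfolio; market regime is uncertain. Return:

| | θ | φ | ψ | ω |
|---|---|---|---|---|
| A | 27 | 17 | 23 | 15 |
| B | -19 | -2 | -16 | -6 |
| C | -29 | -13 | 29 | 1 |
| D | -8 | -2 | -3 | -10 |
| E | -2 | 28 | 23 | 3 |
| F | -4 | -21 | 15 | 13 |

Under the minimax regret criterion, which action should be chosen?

A

Column bests: θ=27, φ=28, ψ=29, ω=15.
A regrets: 0, 11, 6, 0 → max 11
B regrets: 46, 30, 45, 21 → max 46
C regrets: 56, 41, 0, 14 → max 56
D regrets: 35, 30, 32, 25 → max 35
E regrets: 29, 0, 6, 12 → max 29
F regrets: 31, 49, 14, 2 → max 49
Smallest max regret = 11 → A.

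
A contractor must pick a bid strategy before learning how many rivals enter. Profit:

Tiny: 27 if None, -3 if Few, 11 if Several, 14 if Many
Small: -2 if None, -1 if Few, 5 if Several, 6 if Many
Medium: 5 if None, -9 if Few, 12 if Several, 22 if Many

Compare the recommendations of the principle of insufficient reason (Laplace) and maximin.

laplace → Tiny; maximin → Small (disagree)

Row averages: Tiny=12.25, Small=2, Medium=7.5
Highest average = 12.25 → Tiny.
Row minima: Tiny=-3, Small=-2, Medium=-9
Best worst-case = -2 → Small.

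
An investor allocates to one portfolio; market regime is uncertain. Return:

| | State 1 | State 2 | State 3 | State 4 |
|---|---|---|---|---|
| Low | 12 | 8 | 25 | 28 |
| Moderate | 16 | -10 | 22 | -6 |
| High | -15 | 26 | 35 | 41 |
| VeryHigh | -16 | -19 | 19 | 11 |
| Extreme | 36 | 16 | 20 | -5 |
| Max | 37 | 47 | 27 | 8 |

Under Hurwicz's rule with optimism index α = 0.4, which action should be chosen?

Max

Low: 0.4·28 + 0.6·8 = 16
Moderate: 0.4·22 + 0.6·(-10) = 2.8
High: 0.4·41 + 0.6·(-15) = 7.4
VeryHigh: 0.4·19 + 0.6·(-19) = -3.8
Extreme: 0.4·36 + 0.6·(-5) = 11.4
Max: 0.4·47 + 0.6·8 = 23.6
Highest Hurwicz score = 23.6 → Max.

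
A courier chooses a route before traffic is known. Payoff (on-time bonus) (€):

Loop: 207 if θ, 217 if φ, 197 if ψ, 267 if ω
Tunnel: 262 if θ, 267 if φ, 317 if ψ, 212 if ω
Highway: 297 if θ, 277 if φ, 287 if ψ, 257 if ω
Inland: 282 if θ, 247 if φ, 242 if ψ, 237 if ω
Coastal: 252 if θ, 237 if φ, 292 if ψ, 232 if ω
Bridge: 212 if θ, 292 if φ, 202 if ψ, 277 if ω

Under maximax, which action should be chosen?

Row maxima: Loop=267, Tunnel=317, Highway=297, Inland=282, Coastal=292, Bridge=292
Best best-case = 317 → Tunnel.

Tunnel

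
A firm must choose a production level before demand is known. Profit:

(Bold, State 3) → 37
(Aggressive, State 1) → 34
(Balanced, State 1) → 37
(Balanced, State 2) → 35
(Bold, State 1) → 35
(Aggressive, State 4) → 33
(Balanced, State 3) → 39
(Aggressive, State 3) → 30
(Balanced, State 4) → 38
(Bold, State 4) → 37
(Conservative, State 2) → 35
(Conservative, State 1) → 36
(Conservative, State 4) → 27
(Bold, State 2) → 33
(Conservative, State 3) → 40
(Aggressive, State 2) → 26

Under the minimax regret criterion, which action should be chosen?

Balanced

Column bests: State 1=37, State 2=35, State 3=40, State 4=38.
Conservative regrets: 1, 0, 0, 11 → max 11
Balanced regrets: 0, 0, 1, 0 → max 1
Aggressive regrets: 3, 9, 10, 5 → max 10
Bold regrets: 2, 2, 3, 1 → max 3
Smallest max regret = 1 → Balanced.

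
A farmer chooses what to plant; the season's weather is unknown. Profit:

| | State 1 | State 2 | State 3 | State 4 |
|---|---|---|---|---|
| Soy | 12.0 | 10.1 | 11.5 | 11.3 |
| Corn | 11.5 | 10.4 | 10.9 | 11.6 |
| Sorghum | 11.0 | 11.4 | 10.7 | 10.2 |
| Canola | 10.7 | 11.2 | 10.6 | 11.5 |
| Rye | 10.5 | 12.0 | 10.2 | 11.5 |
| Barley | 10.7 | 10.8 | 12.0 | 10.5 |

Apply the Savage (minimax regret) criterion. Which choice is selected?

Column bests: State 1=12.0, State 2=12.0, State 3=12.0, State 4=11.6.
Soy regrets: 0.0, 1.9, 0.5, 0.3 → max 1.9
Corn regrets: 0.5, 1.6, 1.1, 0.0 → max 1.6
Sorghum regrets: 1.0, 0.6, 1.3, 1.4 → max 1.4
Canola regrets: 1.3, 0.8, 1.4, 0.1 → max 1.4
Rye regrets: 1.5, 0.0, 1.8, 0.1 → max 1.8
Barley regrets: 1.3, 1.2, 0.0, 1.1 → max 1.3
Smallest max regret = 1.3 → Barley.

Barley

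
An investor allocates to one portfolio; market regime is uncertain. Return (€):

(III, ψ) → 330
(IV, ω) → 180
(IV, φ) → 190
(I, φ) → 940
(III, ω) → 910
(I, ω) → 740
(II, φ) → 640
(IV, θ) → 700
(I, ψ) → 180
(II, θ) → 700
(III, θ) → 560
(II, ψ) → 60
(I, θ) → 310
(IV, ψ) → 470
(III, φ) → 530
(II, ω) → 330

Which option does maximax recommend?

Row maxima: I=940, II=700, III=910, IV=700
Best best-case = 940 → I.

I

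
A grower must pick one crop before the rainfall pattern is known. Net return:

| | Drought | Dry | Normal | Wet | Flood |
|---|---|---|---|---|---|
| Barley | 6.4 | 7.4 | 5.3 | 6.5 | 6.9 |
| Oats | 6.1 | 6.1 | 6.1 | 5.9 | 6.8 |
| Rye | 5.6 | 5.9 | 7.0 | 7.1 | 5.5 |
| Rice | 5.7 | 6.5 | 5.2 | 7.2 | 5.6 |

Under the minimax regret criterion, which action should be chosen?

Oats

Column bests: Drought=6.4, Dry=7.4, Normal=7.0, Wet=7.2, Flood=6.9.
Barley regrets: 0.0, 0.0, 1.7, 0.7, 0.0 → max 1.7
Oats regrets: 0.3, 1.3, 0.9, 1.3, 0.1 → max 1.3
Rye regrets: 0.8, 1.5, 0.0, 0.1, 1.4 → max 1.5
Rice regrets: 0.7, 0.9, 1.8, 0.0, 1.3 → max 1.8
Smallest max regret = 1.3 → Oats.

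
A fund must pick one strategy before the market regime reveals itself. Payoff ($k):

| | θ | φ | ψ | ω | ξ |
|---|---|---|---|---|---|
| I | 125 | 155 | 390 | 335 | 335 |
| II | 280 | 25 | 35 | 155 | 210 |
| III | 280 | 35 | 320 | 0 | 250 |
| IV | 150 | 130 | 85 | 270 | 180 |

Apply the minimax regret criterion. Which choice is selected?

Column bests: θ=280, φ=155, ψ=390, ω=335, ξ=335.
I regrets: 155, 0, 0, 0, 0 → max 155
II regrets: 0, 130, 355, 180, 125 → max 355
III regrets: 0, 120, 70, 335, 85 → max 335
IV regrets: 130, 25, 305, 65, 155 → max 305
Smallest max regret = 155 → I.

I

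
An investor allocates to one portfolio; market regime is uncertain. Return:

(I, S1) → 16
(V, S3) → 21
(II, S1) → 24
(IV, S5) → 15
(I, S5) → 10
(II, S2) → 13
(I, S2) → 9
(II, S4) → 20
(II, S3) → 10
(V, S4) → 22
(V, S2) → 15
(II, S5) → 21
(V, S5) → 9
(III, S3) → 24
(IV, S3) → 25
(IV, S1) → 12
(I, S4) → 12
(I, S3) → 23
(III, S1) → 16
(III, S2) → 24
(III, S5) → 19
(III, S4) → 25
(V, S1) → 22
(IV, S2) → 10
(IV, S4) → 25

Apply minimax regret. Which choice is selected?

Column bests: S1=24, S2=24, S3=25, S4=25, S5=21.
I regrets: 8, 15, 2, 13, 11 → max 15
II regrets: 0, 11, 15, 5, 0 → max 15
III regrets: 8, 0, 1, 0, 2 → max 8
IV regrets: 12, 14, 0, 0, 6 → max 14
V regrets: 2, 9, 4, 3, 12 → max 12
Smallest max regret = 8 → III.

III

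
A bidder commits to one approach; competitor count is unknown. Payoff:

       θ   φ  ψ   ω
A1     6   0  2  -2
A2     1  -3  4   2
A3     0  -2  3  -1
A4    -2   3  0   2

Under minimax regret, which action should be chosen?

Column bests: θ=6, φ=3, ψ=4, ω=2.
A1 regrets: 0, 3, 2, 4 → max 4
A2 regrets: 5, 6, 0, 0 → max 6
A3 regrets: 6, 5, 1, 3 → max 6
A4 regrets: 8, 0, 4, 0 → max 8
Smallest max regret = 4 → A1.

A1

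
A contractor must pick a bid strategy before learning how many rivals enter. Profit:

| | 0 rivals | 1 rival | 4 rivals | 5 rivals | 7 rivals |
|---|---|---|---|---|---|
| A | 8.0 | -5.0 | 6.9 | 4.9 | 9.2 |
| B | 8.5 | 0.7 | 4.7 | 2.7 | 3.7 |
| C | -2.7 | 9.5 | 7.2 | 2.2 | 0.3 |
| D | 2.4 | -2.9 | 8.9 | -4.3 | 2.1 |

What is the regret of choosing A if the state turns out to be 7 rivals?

Best payoff under 7 rivals is 9.2.
Regret = 9.2 − 9.2 = 0.0.

0.0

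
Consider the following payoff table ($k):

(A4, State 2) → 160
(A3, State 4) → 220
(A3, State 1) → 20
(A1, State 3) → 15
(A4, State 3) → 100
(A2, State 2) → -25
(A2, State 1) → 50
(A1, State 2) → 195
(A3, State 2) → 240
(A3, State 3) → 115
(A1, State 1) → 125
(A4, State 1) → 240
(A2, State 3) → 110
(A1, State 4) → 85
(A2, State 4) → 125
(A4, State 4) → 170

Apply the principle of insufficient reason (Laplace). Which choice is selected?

Row averages: A1=105, A2=65, A3=148.75, A4=167.5
Highest average = 167.5 → A4.

A4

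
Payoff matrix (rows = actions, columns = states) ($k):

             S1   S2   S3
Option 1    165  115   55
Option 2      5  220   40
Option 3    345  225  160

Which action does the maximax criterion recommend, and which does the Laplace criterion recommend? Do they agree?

Row maxima: Option 1=165, Option 2=220, Option 3=345
Best best-case = 345 → Option 3.
Row averages: Option 1=335/3, Option 2=265/3, Option 3=730/3
Highest average = 730/3 → Option 3.

maximax → Option 3; laplace → Option 3 (agree)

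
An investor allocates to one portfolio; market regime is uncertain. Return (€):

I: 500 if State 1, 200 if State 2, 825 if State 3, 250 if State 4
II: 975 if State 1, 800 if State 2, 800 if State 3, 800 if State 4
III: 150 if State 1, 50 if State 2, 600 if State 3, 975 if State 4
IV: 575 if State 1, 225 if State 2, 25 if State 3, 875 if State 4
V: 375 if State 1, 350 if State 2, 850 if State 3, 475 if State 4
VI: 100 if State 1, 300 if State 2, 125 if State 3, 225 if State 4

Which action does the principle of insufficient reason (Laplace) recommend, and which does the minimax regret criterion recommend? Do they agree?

Row averages: I=443.75, II=843.75, III=443.75, IV=425, V=512.5, VI=187.5
Highest average = 843.75 → II.
Column bests: State 1=975, State 2=800, State 3=850, State 4=975.
I regrets: 475, 600, 25, 725 → max 725
II regrets: 0, 0, 50, 175 → max 175
III regrets: 825, 750, 250, 0 → max 825
IV regrets: 400, 575, 825, 100 → max 825
V regrets: 600, 450, 0, 500 → max 600
VI regrets: 875, 500, 725, 750 → max 875
Smallest max regret = 175 → II.

laplace → II; minimax regret → II (agree)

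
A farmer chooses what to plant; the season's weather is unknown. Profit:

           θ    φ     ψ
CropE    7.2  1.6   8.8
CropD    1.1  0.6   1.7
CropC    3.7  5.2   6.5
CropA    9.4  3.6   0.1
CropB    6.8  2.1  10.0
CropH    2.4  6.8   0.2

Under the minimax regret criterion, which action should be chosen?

CropB

Column bests: θ=9.4, φ=6.8, ψ=10.0.
CropE regrets: 2.2, 5.2, 1.2 → max 5.2
CropD regrets: 8.3, 6.2, 8.3 → max 8.3
CropC regrets: 5.7, 1.6, 3.5 → max 5.7
CropA regrets: 0.0, 3.2, 9.9 → max 9.9
CropB regrets: 2.6, 4.7, 0.0 → max 4.7
CropH regrets: 7.0, 0.0, 9.8 → max 9.8
Smallest max regret = 4.7 → CropB.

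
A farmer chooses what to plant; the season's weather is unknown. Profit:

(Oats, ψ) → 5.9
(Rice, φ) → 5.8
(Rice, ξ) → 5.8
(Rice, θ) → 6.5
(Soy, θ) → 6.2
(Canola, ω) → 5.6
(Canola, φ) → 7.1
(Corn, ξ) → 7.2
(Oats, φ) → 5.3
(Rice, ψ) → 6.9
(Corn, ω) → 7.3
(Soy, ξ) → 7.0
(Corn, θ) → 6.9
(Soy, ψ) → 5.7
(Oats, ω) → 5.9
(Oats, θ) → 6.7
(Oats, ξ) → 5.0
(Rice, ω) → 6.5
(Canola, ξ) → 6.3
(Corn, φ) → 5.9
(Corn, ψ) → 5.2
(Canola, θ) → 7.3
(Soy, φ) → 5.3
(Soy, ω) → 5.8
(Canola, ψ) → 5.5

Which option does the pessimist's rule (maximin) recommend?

Rice

Row minima: Corn=5.2, Rice=5.8, Soy=5.3, Canola=5.5, Oats=5.0
Best worst-case = 5.8 → Rice.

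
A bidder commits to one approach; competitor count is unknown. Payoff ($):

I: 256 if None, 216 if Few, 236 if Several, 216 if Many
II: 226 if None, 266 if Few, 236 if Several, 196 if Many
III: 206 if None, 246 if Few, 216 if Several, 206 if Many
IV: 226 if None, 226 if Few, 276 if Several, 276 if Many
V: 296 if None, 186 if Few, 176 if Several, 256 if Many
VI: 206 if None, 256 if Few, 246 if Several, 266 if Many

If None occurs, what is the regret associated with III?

Best payoff under None is 296.
Regret = 296 − 206 = 90.

90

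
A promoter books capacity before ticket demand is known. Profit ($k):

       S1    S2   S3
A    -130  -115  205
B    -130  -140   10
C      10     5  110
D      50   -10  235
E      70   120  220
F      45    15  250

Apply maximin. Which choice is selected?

Row minima: A=-130, B=-140, C=5, D=-10, E=70, F=15
Best worst-case = 70 → E.

E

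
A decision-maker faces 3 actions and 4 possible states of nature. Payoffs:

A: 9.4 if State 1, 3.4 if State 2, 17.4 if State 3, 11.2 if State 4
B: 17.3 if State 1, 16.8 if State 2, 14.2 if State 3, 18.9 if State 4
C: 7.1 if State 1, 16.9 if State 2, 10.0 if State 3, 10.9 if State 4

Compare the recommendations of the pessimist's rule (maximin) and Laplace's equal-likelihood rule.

Row minima: A=3.4, B=14.2, C=7.1
Best worst-case = 14.2 → B.
Row averages: A=10.35, B=16.8, C=11.225
Highest average = 16.8 → B.

maximin → B; laplace → B (agree)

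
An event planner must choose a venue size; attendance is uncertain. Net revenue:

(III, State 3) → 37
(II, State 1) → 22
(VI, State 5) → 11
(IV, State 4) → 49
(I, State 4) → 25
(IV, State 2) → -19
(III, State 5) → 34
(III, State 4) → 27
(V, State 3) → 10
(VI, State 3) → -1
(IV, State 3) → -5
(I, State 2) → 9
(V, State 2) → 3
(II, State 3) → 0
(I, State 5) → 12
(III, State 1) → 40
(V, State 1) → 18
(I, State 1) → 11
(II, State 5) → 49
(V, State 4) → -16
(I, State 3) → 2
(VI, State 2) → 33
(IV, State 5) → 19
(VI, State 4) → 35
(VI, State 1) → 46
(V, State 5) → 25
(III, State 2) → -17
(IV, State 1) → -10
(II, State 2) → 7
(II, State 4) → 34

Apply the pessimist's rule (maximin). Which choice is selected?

Row minima: I=2, II=0, III=-17, IV=-19, V=-16, VI=-1
Best worst-case = 2 → I.

I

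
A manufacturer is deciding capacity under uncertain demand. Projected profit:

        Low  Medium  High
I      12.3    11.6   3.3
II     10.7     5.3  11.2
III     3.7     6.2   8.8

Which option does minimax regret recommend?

II

Column bests: Low=12.3, Medium=11.6, High=11.2.
I regrets: 0.0, 0.0, 7.9 → max 7.9
II regrets: 1.6, 6.3, 0.0 → max 6.3
III regrets: 8.6, 5.4, 2.4 → max 8.6
Smallest max regret = 6.3 → II.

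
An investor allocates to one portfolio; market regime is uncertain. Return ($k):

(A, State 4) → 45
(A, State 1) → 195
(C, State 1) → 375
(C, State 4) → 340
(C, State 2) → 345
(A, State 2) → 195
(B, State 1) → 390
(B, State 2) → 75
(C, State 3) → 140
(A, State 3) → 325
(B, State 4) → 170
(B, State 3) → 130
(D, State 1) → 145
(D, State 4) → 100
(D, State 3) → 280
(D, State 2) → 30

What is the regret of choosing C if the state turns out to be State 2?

Best payoff under State 2 is 345.
Regret = 345 − 345 = 0.

0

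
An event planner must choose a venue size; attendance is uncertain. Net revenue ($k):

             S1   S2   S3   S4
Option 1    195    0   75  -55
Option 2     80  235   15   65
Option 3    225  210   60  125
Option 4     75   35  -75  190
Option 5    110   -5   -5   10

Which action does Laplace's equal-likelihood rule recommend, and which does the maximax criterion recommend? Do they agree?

laplace → Option 3; maximax → Option 2 (disagree)

Row averages: Option 1=53.75, Option 2=98.75, Option 3=155, Option 4=56.25, Option 5=27.5
Highest average = 155 → Option 3.
Row maxima: Option 1=195, Option 2=235, Option 3=225, Option 4=190, Option 5=110
Best best-case = 235 → Option 2.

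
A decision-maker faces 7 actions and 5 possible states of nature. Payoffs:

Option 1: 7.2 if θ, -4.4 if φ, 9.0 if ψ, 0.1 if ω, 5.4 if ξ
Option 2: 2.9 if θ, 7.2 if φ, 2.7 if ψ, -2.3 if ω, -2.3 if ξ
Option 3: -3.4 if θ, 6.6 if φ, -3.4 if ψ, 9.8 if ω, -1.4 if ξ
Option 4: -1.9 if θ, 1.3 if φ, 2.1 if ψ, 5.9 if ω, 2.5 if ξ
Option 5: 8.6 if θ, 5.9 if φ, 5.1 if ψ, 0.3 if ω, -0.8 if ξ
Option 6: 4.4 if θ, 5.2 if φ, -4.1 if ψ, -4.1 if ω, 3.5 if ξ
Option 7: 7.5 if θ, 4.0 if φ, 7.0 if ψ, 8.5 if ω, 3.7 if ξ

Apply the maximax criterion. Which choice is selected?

Row maxima: Option 1=9.0, Option 2=7.2, Option 3=9.8, Option 4=5.9, Option 5=8.6, Option 6=5.2, Option 7=8.5
Best best-case = 9.8 → Option 3.

Option 3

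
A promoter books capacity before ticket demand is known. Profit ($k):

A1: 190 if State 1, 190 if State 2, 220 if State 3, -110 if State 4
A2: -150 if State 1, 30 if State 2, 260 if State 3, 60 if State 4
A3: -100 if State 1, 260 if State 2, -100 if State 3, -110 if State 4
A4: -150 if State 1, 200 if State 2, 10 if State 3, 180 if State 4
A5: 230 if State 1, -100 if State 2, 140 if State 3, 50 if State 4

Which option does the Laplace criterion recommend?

Row averages: A1=122.5, A2=50, A3=-12.5, A4=60, A5=80
Highest average = 122.5 → A1.

A1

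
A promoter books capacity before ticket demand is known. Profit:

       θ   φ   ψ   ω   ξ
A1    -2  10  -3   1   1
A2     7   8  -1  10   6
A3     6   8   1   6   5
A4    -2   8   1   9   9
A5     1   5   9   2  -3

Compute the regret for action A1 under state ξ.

8

Best payoff under ξ is 9.
Regret = 9 − 1 = 8.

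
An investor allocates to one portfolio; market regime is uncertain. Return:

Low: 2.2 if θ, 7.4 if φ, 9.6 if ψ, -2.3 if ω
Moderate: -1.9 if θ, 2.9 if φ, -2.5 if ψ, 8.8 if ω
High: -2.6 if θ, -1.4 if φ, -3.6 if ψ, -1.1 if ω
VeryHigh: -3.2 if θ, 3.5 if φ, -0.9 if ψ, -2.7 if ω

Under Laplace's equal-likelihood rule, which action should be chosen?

Row averages: Low=4.225, Moderate=1.825, High=-2.175, VeryHigh=-0.825
Highest average = 4.225 → Low.

Low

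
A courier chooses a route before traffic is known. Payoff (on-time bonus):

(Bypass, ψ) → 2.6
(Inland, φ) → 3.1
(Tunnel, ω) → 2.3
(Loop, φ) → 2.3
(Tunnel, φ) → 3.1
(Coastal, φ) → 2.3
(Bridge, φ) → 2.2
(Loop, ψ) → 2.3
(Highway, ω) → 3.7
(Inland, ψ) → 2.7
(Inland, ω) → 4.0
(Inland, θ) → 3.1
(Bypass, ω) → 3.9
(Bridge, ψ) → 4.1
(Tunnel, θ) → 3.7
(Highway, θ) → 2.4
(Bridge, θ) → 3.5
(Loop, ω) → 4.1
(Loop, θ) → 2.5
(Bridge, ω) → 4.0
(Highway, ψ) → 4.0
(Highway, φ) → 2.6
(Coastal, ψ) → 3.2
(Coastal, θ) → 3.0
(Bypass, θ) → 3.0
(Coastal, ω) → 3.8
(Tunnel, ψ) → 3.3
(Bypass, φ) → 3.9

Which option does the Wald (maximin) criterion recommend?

Row minima: Coastal=2.3, Inland=2.7, Loop=2.3, Highway=2.4, Bypass=2.6, Tunnel=2.3, Bridge=2.2
Best worst-case = 2.7 → Inland.

Inland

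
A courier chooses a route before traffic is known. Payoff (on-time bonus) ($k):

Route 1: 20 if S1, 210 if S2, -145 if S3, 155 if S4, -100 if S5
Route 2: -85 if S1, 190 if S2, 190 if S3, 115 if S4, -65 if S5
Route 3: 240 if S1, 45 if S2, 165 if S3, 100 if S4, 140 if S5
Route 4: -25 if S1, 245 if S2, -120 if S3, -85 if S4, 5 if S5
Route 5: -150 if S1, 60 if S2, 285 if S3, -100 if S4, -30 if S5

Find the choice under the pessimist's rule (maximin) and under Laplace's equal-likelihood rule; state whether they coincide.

maximin → Route 3; laplace → Route 3 (agree)

Row minima: Route 1=-145, Route 2=-85, Route 3=45, Route 4=-120, Route 5=-150
Best worst-case = 45 → Route 3.
Row averages: Route 1=28, Route 2=69, Route 3=138, Route 4=4, Route 5=13
Highest average = 138 → Route 3.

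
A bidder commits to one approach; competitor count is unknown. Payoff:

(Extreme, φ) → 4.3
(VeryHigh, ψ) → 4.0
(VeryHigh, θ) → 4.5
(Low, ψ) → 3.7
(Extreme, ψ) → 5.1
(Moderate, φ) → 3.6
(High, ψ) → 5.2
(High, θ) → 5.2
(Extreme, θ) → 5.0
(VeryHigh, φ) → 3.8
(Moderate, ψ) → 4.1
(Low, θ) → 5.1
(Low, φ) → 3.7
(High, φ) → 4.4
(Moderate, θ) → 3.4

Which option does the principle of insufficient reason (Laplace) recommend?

High

Row averages: Low=25/6, Moderate=3.7, High=74/15, VeryHigh=4.1, Extreme=4.8
Highest average = 74/15 → High.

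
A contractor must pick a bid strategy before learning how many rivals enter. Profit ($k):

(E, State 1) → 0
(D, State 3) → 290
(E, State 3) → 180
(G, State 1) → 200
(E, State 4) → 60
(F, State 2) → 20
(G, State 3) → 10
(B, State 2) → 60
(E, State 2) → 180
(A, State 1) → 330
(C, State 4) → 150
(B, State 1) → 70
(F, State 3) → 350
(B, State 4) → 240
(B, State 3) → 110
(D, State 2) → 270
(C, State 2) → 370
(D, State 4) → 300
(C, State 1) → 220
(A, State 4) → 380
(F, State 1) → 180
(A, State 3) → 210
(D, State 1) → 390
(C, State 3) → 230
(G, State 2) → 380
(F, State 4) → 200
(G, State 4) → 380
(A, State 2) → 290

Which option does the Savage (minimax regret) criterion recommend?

D

Column bests: State 1=390, State 2=380, State 3=350, State 4=380.
A regrets: 60, 90, 140, 0 → max 140
B regrets: 320, 320, 240, 140 → max 320
C regrets: 170, 10, 120, 230 → max 230
D regrets: 0, 110, 60, 80 → max 110
E regrets: 390, 200, 170, 320 → max 390
F regrets: 210, 360, 0, 180 → max 360
G regrets: 190, 0, 340, 0 → max 340
Smallest max regret = 110 → D.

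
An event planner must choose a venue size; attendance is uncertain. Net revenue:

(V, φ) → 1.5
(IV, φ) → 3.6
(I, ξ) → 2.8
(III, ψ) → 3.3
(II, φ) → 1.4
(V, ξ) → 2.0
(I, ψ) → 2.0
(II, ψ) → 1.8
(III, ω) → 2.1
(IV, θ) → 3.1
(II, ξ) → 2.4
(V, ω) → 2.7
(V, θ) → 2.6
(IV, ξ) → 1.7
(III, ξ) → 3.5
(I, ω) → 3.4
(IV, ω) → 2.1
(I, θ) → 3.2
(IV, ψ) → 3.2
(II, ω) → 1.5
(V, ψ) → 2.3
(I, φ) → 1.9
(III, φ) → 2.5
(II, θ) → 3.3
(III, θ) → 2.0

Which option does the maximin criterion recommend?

III

Row minima: I=1.9, II=1.4, III=2.0, IV=1.7, V=1.5
Best worst-case = 2.0 → III.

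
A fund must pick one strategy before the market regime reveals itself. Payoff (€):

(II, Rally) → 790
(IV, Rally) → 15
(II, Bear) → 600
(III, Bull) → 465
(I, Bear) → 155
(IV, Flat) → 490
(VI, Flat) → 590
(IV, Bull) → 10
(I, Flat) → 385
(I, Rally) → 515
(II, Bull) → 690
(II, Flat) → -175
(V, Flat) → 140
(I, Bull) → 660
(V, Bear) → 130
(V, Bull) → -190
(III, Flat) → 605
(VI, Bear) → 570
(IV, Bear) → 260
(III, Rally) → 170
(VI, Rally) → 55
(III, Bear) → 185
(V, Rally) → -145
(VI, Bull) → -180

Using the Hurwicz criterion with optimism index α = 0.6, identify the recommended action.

I

I: 0.6·660 + 0.4·155 = 458
II: 0.6·790 + 0.4·(-175) = 404
III: 0.6·605 + 0.4·170 = 431
IV: 0.6·490 + 0.4·10 = 298
V: 0.6·140 + 0.4·(-190) = 8
VI: 0.6·590 + 0.4·(-180) = 282
Highest Hurwicz score = 458 → I.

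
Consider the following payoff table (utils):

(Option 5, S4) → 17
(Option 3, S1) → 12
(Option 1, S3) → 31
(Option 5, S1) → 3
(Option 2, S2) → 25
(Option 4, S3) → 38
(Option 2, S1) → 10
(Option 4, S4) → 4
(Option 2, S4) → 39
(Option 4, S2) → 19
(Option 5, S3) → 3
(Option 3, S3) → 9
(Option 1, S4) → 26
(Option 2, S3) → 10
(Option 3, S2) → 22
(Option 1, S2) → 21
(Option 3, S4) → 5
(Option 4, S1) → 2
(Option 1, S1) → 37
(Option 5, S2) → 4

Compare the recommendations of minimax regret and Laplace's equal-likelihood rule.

Column bests: S1=37, S2=25, S3=38, S4=39.
Option 1 regrets: 0, 4, 7, 13 → max 13
Option 2 regrets: 27, 0, 28, 0 → max 28
Option 3 regrets: 25, 3, 29, 34 → max 34
Option 4 regrets: 35, 6, 0, 35 → max 35
Option 5 regrets: 34, 21, 35, 22 → max 35
Smallest max regret = 13 → Option 1.
Row averages: Option 1=28.75, Option 2=21, Option 3=12, Option 4=15.75, Option 5=6.75
Highest average = 28.75 → Option 1.

minimax regret → Option 1; laplace → Option 1 (agree)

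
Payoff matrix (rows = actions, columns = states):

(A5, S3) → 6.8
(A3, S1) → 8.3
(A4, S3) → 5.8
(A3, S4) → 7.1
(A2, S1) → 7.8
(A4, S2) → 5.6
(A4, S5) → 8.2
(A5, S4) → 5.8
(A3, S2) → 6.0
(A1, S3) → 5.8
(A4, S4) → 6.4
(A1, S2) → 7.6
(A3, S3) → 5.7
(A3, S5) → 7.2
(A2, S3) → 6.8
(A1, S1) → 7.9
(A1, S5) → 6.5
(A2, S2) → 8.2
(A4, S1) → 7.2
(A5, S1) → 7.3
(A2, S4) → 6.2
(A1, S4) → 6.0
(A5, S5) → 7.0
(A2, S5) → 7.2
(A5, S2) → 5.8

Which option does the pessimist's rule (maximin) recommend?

A2

Row minima: A1=5.8, A2=6.2, A3=5.7, A4=5.6, A5=5.8
Best worst-case = 6.2 → A2.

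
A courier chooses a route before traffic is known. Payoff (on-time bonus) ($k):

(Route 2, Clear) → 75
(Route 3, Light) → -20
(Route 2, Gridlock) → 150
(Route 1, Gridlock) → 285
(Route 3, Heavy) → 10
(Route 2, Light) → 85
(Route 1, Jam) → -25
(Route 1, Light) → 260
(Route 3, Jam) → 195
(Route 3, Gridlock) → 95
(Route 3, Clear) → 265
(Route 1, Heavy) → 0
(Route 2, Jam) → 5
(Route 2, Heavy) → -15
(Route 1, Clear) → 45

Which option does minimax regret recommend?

Route 2

Column bests: Clear=265, Light=260, Heavy=10, Jam=195, Gridlock=285.
Route 1 regrets: 220, 0, 10, 220, 0 → max 220
Route 2 regrets: 190, 175, 25, 190, 135 → max 190
Route 3 regrets: 0, 280, 0, 0, 190 → max 280
Smallest max regret = 190 → Route 2.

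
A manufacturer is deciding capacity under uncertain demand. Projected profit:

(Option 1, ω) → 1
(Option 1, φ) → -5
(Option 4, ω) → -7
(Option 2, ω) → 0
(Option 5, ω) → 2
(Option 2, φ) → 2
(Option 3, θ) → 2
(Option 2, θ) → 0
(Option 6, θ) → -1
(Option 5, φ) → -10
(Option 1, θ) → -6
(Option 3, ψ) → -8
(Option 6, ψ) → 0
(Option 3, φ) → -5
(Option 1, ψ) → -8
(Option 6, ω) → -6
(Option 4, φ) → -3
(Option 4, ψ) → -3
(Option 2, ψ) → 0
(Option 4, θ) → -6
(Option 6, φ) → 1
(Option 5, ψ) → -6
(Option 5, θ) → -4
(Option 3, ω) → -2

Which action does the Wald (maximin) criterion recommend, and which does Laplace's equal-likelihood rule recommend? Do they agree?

Row minima: Option 1=-8, Option 2=0, Option 3=-8, Option 4=-7, Option 5=-10, Option 6=-6
Best worst-case = 0 → Option 2.
Row averages: Option 1=-4.5, Option 2=0.5, Option 3=-3.25, Option 4=-4.75, Option 5=-4.5, Option 6=-1.5
Highest average = 0.5 → Option 2.

maximin → Option 2; laplace → Option 2 (agree)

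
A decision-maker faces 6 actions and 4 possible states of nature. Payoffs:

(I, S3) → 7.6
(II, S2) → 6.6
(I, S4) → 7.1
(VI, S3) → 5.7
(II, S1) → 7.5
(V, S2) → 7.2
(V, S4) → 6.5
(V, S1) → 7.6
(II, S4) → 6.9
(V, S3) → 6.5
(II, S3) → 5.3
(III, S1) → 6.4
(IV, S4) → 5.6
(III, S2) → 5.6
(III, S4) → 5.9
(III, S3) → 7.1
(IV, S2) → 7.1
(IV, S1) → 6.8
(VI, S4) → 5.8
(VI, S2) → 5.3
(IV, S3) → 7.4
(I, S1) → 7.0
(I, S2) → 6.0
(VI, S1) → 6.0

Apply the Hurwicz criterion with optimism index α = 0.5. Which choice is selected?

I: 0.5·7.6 + 0.5·6.0 = 6.8
II: 0.5·7.5 + 0.5·5.3 = 6.4
III: 0.5·7.1 + 0.5·5.6 = 6.35
IV: 0.5·7.4 + 0.5·5.6 = 6.5
V: 0.5·7.6 + 0.5·6.5 = 7.05
VI: 0.5·6.0 + 0.5·5.3 = 5.65
Highest Hurwicz score = 7.05 → V.

V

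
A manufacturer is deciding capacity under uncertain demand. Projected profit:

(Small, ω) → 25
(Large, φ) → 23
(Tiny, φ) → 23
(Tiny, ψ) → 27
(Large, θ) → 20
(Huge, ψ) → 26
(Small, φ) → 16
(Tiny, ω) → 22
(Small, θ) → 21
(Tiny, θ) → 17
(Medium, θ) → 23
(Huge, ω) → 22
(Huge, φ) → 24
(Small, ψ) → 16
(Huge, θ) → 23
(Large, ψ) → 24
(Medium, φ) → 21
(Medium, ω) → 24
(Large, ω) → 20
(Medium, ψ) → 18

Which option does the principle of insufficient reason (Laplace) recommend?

Huge

Row averages: Tiny=22.25, Small=19.5, Medium=21.5, Large=21.75, Huge=23.75
Highest average = 23.75 → Huge.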